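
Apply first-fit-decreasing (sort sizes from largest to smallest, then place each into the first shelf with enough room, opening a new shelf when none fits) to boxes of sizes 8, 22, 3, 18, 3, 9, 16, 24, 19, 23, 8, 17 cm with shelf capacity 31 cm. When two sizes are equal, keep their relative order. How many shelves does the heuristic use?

Sorted descending: 24, 23, 22, 19, 18, 17, 16, 9, 8, 8, 3, 3.
  24 → shelf 1 (new)  [load 24/31]
  23 → shelf 2 (new)  [load 23/31]
  22 → shelf 3 (new)  [load 22/31]
  19 → shelf 4 (new)  [load 19/31]
  18 → shelf 5 (new)  [load 18/31]
  17 → shelf 6 (new)  [load 17/31]
  16 → shelf 7 (new)  [load 16/31]
  9 → shelf 3  [load 31/31]
  8 → shelf 2  [load 31/31]
  8 → shelf 4  [load 27/31]
  3 → shelf 1  [load 27/31]
  3 → shelf 1  [load 30/31]
7 shelves opened.

7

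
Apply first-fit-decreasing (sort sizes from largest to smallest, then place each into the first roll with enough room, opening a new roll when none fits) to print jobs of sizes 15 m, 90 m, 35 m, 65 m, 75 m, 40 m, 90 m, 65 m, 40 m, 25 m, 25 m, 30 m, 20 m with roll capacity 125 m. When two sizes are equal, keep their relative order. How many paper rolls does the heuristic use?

Sorted descending: 90, 90, 75, 65, 65, 40, 40, 35, 30, 25, 25, 20, 15.
  90 → roll 1 (new)  [load 90/125]
  90 → roll 2 (new)  [load 90/125]
  75 → roll 3 (new)  [load 75/125]
  65 → roll 4 (new)  [load 65/125]
  65 → roll 5 (new)  [load 65/125]
  40 → roll 3  [load 115/125]
  40 → roll 4  [load 105/125]
  35 → roll 1  [load 125/125]
  30 → roll 2  [load 120/125]
  25 → roll 5  [load 90/125]
  25 → roll 5  [load 115/125]
  20 → roll 4  [load 125/125]
  15 → roll 6 (new)  [load 15/125]
6 paper rolls opened.

6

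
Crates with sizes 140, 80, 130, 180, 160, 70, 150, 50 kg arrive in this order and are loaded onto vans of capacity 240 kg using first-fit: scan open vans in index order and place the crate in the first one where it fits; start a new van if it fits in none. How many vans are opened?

  140 → van 1 (new)  [load 140/240]
  80 → van 1  [load 220/240]
  130 → van 2 (new)  [load 130/240]
  180 → van 3 (new)  [load 180/240]
  160 → van 4 (new)  [load 160/240]
  70 → van 2  [load 200/240]
  150 → van 5 (new)  [load 150/240]
  50 → van 3  [load 230/240]
5 vans opened.

5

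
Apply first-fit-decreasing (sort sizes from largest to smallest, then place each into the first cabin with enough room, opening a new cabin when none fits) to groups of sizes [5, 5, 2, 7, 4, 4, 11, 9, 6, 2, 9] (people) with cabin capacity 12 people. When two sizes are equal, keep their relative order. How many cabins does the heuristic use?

6

Sorted descending: 11, 9, 9, 7, 6, 5, 5, 4, 4, 2, 2.
  11 → cabin 1 (new)  [load 11/12]
  9 → cabin 2 (new)  [load 9/12]
  9 → cabin 3 (new)  [load 9/12]
  7 → cabin 4 (new)  [load 7/12]
  6 → cabin 5 (new)  [load 6/12]
  5 → cabin 4  [load 12/12]
  5 → cabin 5  [load 11/12]
  4 → cabin 6 (new)  [load 4/12]
  4 → cabin 6  [load 8/12]
  2 → cabin 2  [load 11/12]
  2 → cabin 3  [load 11/12]
6 cabins opened.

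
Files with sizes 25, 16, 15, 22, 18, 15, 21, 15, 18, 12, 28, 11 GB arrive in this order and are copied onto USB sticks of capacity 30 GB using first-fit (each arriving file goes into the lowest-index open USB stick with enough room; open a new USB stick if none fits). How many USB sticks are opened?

  25 → USB stick 1 (new)  [load 25/30]
  16 → USB stick 2 (new)  [load 16/30]
  15 → USB stick 3 (new)  [load 15/30]
  22 → USB stick 4 (new)  [load 22/30]
  18 → USB stick 5 (new)  [load 18/30]
  15 → USB stick 3  [load 30/30]
  21 → USB stick 6 (new)  [load 21/30]
  15 → USB stick 7 (new)  [load 15/30]
  18 → USB stick 8 (new)  [load 18/30]
  12 → USB stick 2  [load 28/30]
  28 → USB stick 9 (new)  [load 28/30]
  11 → USB stick 5  [load 29/30]
9 USB sticks opened.

9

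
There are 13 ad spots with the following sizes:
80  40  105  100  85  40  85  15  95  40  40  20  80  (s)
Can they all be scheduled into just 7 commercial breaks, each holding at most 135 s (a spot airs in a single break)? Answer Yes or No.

A valid assignment using 7 commercial breaks:
  break 1: 105 + 20 = 125
  break 2: 100 + 15 = 115
  break 3: 95 + 40 = 135
  break 4: 85 + 40 = 125
  break 5: 85 + 40 = 125
  break 6: 80 + 40 = 120
  break 7: 80 = 80
Every load is within 135 s, so 7 commercial breaks suffice.

Yes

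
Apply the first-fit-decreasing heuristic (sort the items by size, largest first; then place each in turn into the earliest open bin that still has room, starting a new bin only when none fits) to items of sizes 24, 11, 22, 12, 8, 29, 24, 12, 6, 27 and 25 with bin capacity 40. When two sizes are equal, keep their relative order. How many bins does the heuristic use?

6

Sorted descending: 29, 27, 25, 24, 24, 22, 12, 12, 11, 8, 6.
  29 → bin 1 (new)  [load 29/40]
  27 → bin 2 (new)  [load 27/40]
  25 → bin 3 (new)  [load 25/40]
  24 → bin 4 (new)  [load 24/40]
  24 → bin 5 (new)  [load 24/40]
  22 → bin 6 (new)  [load 22/40]
  12 → bin 2  [load 39/40]
  12 → bin 3  [load 37/40]
  11 → bin 1  [load 40/40]
  8 → bin 4  [load 32/40]
  6 → bin 4  [load 38/40]
6 bins opened.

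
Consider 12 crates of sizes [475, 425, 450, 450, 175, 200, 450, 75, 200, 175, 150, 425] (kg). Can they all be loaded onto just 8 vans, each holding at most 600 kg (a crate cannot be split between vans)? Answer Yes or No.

Yes

A valid assignment using 7 vans:
  van 1: 475 + 75 = 550
  van 2: 450 + 150 = 600
  van 3: 450 = 450
  van 4: 450 = 450
  van 5: 425 + 175 = 600
  van 6: 425 + 175 = 600
  van 7: 200 + 200 = 400
That uses only 7 ≤ 8, so 8 vans are enough.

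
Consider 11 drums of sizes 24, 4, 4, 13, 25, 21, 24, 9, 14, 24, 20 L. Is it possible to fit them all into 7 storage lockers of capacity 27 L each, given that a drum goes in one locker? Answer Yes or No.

Total = 182 L; ⌈182/27⌉ = 7.
The bound of 7 does not rule out 7, but exhaustive search shows no assignment into 7 storage lockers of capacity 27 L exists — the minimum is 8.

No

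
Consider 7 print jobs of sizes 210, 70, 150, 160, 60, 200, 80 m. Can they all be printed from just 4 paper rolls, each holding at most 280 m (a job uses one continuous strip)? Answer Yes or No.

A valid assignment using 4 paper rolls:
  roll 1: 210 + 70 = 280
  roll 2: 200 + 80 = 280
  roll 3: 160 + 60 = 220
  roll 4: 150 = 150
Every load is within 280 m, so 4 paper rolls suffice.

Yes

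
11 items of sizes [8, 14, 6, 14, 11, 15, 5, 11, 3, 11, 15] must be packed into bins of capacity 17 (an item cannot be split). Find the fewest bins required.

8

Total = 15 + 15 + 14 + 14 + 11 + 11 + 11 + 8 + 6 + 5 + 3 = 113.
Lower bound: ⌈113/17⌉ = 7 bins.
A packing using 8 bins:
  bin 1: 15 = 15
  bin 2: 15 = 15
  bin 3: 14 + 3 = 17
  bin 4: 14 = 14
  bin 5: 11 + 6 = 17
  bin 6: 11 + 5 = 16
  bin 7: 11 = 11
  bin 8: 8 = 8
No arrangement into 7 bins stays within capacity, so 8 is optimal.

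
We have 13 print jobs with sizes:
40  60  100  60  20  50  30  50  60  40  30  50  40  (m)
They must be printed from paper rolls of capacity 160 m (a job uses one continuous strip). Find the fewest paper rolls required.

4

Total = 100 + 60 + 60 + 60 + 50 + 50 + 50 + 40 + 40 + 40 + 30 + 30 + 20 = 630 m.
Lower bound: ⌈630/160⌉ = 4 paper rolls.
A packing using 4 paper rolls:
  roll 1: 100 + 60 = 160
  roll 2: 60 + 60 + 40 = 160
  roll 3: 50 + 50 + 50 = 150
  roll 4: 40 + 40 + 30 + 30 + 20 = 160
This matches the lower bound, so 4 is optimal.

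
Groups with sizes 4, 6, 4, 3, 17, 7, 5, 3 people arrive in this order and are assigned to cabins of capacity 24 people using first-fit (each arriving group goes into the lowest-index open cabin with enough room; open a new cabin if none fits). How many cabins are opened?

  4 → cabin 1 (new)  [load 4/24]
  6 → cabin 1  [load 10/24]
  4 → cabin 1  [load 14/24]
  3 → cabin 1  [load 17/24]
  17 → cabin 2 (new)  [load 17/24]
  7 → cabin 1  [load 24/24]
  5 → cabin 2  [load 22/24]
  3 → cabin 3 (new)  [load 3/24]
3 cabins opened.

3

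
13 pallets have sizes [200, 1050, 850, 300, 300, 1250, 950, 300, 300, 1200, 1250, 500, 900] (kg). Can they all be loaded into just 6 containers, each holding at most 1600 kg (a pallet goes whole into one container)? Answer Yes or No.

No

Total = 9350 kg; ⌈9350/1600⌉ = 6.
7 pallets each exceed half the capacity and cannot share a container, forcing at least 7 containers.
At least 7 containers are required, but only 6 are allowed.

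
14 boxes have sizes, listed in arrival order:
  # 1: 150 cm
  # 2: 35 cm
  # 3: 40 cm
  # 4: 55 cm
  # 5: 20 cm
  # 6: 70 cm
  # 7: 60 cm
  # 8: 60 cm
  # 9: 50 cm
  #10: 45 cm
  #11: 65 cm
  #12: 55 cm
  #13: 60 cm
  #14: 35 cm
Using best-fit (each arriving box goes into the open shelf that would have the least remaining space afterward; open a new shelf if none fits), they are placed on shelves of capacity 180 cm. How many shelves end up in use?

5

  150 → shelf 1 (new)  [load 150/180]
  35 → shelf 2 (new)  [load 35/180]
  40 → shelf 2  [load 75/180]
  55 → shelf 2  [load 130/180]
  20 → shelf 1  [load 170/180]
  70 → shelf 3 (new)  [load 70/180]
  60 → shelf 3  [load 130/180]
  60 → shelf 4 (new)  [load 60/180]
  50 → shelf 2  [load 180/180]
  45 → shelf 3  [load 175/180]
  65 → shelf 4  [load 125/180]
  55 → shelf 4  [load 180/180]
  60 → shelf 5 (new)  [load 60/180]
  35 → shelf 5  [load 95/180]
5 shelves opened.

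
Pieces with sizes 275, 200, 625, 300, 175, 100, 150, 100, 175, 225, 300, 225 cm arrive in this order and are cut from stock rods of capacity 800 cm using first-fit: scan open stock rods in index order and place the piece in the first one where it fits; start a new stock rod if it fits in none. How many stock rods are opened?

  275 → stock rod 1 (new)  [load 275/800]
  200 → stock rod 1  [load 475/800]
  625 → stock rod 2 (new)  [load 625/800]
  300 → stock rod 1  [load 775/800]
  175 → stock rod 2  [load 800/800]
  100 → stock rod 3 (new)  [load 100/800]
  150 → stock rod 3  [load 250/800]
  100 → stock rod 3  [load 350/800]
  175 → stock rod 3  [load 525/800]
  225 → stock rod 3  [load 750/800]
  300 → stock rod 4 (new)  [load 300/800]
  225 → stock rod 4  [load 525/800]
4 stock rods opened.

4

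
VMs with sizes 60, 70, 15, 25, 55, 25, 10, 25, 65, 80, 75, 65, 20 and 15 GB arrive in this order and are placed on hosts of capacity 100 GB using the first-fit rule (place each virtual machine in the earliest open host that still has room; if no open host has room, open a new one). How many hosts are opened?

  60 → host 1 (new)  [load 60/100]
  70 → host 2 (new)  [load 70/100]
  15 → host 1  [load 75/100]
  25 → host 1  [load 100/100]
  55 → host 3 (new)  [load 55/100]
  25 → host 2  [load 95/100]
  10 → host 3  [load 65/100]
  25 → host 3  [load 90/100]
  65 → host 4 (new)  [load 65/100]
  80 → host 5 (new)  [load 80/100]
  75 → host 6 (new)  [load 75/100]
  65 → host 7 (new)  [load 65/100]
  20 → host 4  [load 85/100]
  15 → host 4  [load 100/100]
7 hosts opened.

7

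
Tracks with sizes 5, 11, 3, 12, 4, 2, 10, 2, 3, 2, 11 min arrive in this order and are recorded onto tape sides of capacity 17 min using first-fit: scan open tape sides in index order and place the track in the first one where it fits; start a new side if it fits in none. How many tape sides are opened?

  5 → side 1 (new)  [load 5/17]
  11 → side 1  [load 16/17]
  3 → side 2 (new)  [load 3/17]
  12 → side 2  [load 15/17]
  4 → side 3 (new)  [load 4/17]
  2 → side 2  [load 17/17]
  10 → side 3  [load 14/17]
  2 → side 3  [load 16/17]
  3 → side 4 (new)  [load 3/17]
  2 → side 4  [load 5/17]
  11 → side 4  [load 16/17]
4 tape sides opened.

4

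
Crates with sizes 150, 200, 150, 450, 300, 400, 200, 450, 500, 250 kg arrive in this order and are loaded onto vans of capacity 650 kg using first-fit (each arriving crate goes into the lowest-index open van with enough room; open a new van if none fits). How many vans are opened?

6

  150 → van 1 (new)  [load 150/650]
  200 → van 1  [load 350/650]
  150 → van 1  [load 500/650]
  450 → van 2 (new)  [load 450/650]
  300 → van 3 (new)  [load 300/650]
  400 → van 4 (new)  [load 400/650]
  200 → van 2  [load 650/650]
  450 → van 5 (new)  [load 450/650]
  500 → van 6 (new)  [load 500/650]
  250 → van 3  [load 550/650]
6 vans opened.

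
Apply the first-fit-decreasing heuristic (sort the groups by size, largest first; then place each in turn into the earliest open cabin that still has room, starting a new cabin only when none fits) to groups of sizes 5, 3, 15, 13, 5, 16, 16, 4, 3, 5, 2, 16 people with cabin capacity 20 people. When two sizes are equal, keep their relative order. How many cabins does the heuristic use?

Sorted descending: 16, 16, 16, 15, 13, 5, 5, 5, 4, 3, 3, 2.
  16 → cabin 1 (new)  [load 16/20]
  16 → cabin 2 (new)  [load 16/20]
  16 → cabin 3 (new)  [load 16/20]
  15 → cabin 4 (new)  [load 15/20]
  13 → cabin 5 (new)  [load 13/20]
  5 → cabin 4  [load 20/20]
  5 → cabin 5  [load 18/20]
  5 → cabin 6 (new)  [load 5/20]
  4 → cabin 1  [load 20/20]
  3 → cabin 2  [load 19/20]
  3 → cabin 3  [load 19/20]
  2 → cabin 5  [load 20/20]
6 cabins opened.

6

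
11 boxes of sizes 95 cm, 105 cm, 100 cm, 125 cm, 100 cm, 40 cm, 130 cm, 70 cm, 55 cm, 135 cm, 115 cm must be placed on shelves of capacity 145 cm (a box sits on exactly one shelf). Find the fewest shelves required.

9

Total = 135 + 130 + 125 + 115 + 105 + 100 + 100 + 95 + 70 + 55 + 40 = 1070 cm.
Lower bound: ⌈1070/145⌉ = 8 shelves.
A packing using 9 shelves:
  shelf 1: 135 = 135
  shelf 2: 130 = 130
  shelf 3: 125 = 125
  shelf 4: 115 = 115
  shelf 5: 105 + 40 = 145
  shelf 6: 100 = 100
  shelf 7: 100 = 100
  shelf 8: 95 = 95
  shelf 9: 70 + 55 = 125
No arrangement into 8 shelves stays within capacity, so 9 is optimal.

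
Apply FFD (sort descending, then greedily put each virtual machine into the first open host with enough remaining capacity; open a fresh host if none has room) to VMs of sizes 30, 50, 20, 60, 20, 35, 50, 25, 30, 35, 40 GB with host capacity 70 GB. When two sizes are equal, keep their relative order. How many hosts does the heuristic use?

Sorted descending: 60, 50, 50, 40, 35, 35, 30, 30, 25, 20, 20.
  60 → host 1 (new)  [load 60/70]
  50 → host 2 (new)  [load 50/70]
  50 → host 3 (new)  [load 50/70]
  40 → host 4 (new)  [load 40/70]
  35 → host 5 (new)  [load 35/70]
  35 → host 5  [load 70/70]
  30 → host 4  [load 70/70]
  30 → host 6 (new)  [load 30/70]
  25 → host 6  [load 55/70]
  20 → host 2  [load 70/70]
  20 → host 3  [load 70/70]
6 hosts opened.

6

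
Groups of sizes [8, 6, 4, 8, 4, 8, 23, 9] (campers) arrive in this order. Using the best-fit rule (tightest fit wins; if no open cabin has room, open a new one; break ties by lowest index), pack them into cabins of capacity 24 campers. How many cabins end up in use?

  8 → cabin 1 (new)  [load 8/24]
  6 → cabin 1  [load 14/24]
  4 → cabin 1  [load 18/24]
  8 → cabin 2 (new)  [load 8/24]
  4 → cabin 1  [load 22/24]
  8 → cabin 2  [load 16/24]
  23 → cabin 3 (new)  [load 23/24]
  9 → cabin 4 (new)  [load 9/24]
4 cabins opened.

4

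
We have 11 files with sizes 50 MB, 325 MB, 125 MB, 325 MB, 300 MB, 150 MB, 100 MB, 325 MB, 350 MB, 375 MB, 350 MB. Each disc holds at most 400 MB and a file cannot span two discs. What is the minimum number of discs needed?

8

Total = 375 + 350 + 350 + 325 + 325 + 325 + 300 + 150 + 125 + 100 + 50 = 2775 MB.
Lower bound: ⌈2775/400⌉ = 7 discs.
A packing using 8 discs:
  disc 1: 375 = 375
  disc 2: 350 + 50 = 400
  disc 3: 350 = 350
  disc 4: 325 = 325
  disc 5: 325 = 325
  disc 6: 325 = 325
  disc 7: 300 + 100 = 400
  disc 8: 150 + 125 = 275
No arrangement into 7 discs stays within capacity, so 8 is optimal.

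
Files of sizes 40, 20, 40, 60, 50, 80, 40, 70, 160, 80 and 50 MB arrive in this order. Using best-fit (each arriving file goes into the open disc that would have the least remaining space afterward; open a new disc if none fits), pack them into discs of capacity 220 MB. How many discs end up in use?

4

  40 → disc 1 (new)  [load 40/220]
  20 → disc 1  [load 60/220]
  40 → disc 1  [load 100/220]
  60 → disc 1  [load 160/220]
  50 → disc 1  [load 210/220]
  80 → disc 2 (new)  [load 80/220]
  40 → disc 2  [load 120/220]
  70 → disc 2  [load 190/220]
  160 → disc 3 (new)  [load 160/220]
  80 → disc 4 (new)  [load 80/220]
  50 → disc 3  [load 210/220]
4 discs opened.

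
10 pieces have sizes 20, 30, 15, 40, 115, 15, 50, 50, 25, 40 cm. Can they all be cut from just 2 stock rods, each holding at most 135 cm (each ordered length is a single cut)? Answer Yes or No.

No

Total = 400 cm; ⌈400/135⌉ = 3.
At least 3 stock rods are required, but only 2 are allowed.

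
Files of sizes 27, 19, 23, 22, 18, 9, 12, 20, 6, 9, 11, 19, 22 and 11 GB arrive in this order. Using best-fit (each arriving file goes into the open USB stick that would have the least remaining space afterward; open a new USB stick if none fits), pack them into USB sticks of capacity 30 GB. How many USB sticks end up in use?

9

  27 → USB stick 1 (new)  [load 27/30]
  19 → USB stick 2 (new)  [load 19/30]
  23 → USB stick 3 (new)  [load 23/30]
  22 → USB stick 4 (new)  [load 22/30]
  18 → USB stick 5 (new)  [load 18/30]
  9 → USB stick 2  [load 28/30]
  12 → USB stick 5  [load 30/30]
  20 → USB stick 6 (new)  [load 20/30]
  6 → USB stick 3  [load 29/30]
  9 → USB stick 6  [load 29/30]
  11 → USB stick 7 (new)  [load 11/30]
  19 → USB stick 7  [load 30/30]
  22 → USB stick 8 (new)  [load 22/30]
  11 → USB stick 9 (new)  [load 11/30]
9 USB sticks opened.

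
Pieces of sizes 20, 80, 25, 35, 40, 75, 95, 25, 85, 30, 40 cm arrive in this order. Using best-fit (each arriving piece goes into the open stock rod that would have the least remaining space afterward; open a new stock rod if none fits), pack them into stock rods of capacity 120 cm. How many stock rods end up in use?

  20 → stock rod 1 (new)  [load 20/120]
  80 → stock rod 1  [load 100/120]
  25 → stock rod 2 (new)  [load 25/120]
  35 → stock rod 2  [load 60/120]
  40 → stock rod 2  [load 100/120]
  75 → stock rod 3 (new)  [load 75/120]
  95 → stock rod 4 (new)  [load 95/120]
  25 → stock rod 4  [load 120/120]
  85 → stock rod 5 (new)  [load 85/120]
  30 → stock rod 5  [load 115/120]
  40 → stock rod 3  [load 115/120]
5 stock rods opened.

5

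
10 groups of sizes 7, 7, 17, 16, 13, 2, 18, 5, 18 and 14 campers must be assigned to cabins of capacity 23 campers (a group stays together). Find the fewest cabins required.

Total = 18 + 18 + 17 + 16 + 14 + 13 + 7 + 7 + 5 + 2 = 117 campers.
Lower bound: ⌈117/23⌉ = 6 cabins.
A packing using 6 cabins:
  cabin 1: 18 + 5 = 23
  cabin 2: 18 + 2 = 20
  cabin 3: 17 = 17
  cabin 4: 16 + 7 = 23
  cabin 5: 14 + 7 = 21
  cabin 6: 13 = 13
This matches the lower bound, so 6 is optimal.

6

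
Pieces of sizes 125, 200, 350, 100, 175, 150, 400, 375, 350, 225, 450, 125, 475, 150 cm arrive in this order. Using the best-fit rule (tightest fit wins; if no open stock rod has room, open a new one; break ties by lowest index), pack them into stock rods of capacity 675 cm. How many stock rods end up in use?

  125 → stock rod 1 (new)  [load 125/675]
  200 → stock rod 1  [load 325/675]
  350 → stock rod 1  [load 675/675]
  100 → stock rod 2 (new)  [load 100/675]
  175 → stock rod 2  [load 275/675]
  150 → stock rod 2  [load 425/675]
  400 → stock rod 3 (new)  [load 400/675]
  375 → stock rod 4 (new)  [load 375/675]
  350 → stock rod 5 (new)  [load 350/675]
  225 → stock rod 2  [load 650/675]
  450 → stock rod 6 (new)  [load 450/675]
  125 → stock rod 6  [load 575/675]
  475 → stock rod 7 (new)  [load 475/675]
  150 → stock rod 7  [load 625/675]
7 stock rods opened.

7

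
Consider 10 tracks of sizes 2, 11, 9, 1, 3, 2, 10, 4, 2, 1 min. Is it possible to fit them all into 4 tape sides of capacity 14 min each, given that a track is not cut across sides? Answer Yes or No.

Yes

A valid assignment using 4 tape sides:
  side 1: 11 + 3 = 14
  side 2: 10 + 4 = 14
  side 3: 9 + 2 + 2 + 1 = 14
  side 4: 2 + 1 = 3
Every load is within 14 min, so 4 tape sides suffice.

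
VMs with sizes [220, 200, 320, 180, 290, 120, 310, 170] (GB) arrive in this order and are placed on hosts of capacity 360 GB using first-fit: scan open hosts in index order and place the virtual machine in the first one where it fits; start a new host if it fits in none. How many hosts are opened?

  220 → host 1 (new)  [load 220/360]
  200 → host 2 (new)  [load 200/360]
  320 → host 3 (new)  [load 320/360]
  180 → host 4 (new)  [load 180/360]
  290 → host 5 (new)  [load 290/360]
  120 → host 1  [load 340/360]
  310 → host 6 (new)  [load 310/360]
  170 → host 4  [load 350/360]
6 hosts opened.

6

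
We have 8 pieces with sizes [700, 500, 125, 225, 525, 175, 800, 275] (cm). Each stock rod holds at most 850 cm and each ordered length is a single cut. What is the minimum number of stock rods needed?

Total = 800 + 700 + 525 + 500 + 275 + 225 + 175 + 125 = 3325 cm.
Lower bound: ⌈3325/850⌉ = 4 stock rods.
A packing using 5 stock rods:
  stock rod 1: 800 = 800
  stock rod 2: 700 + 125 = 825
  stock rod 3: 525 + 275 = 800
  stock rod 4: 500 + 225 = 725
  stock rod 5: 175 = 175
No arrangement into 4 stock rods stays within capacity, so 5 is optimal.

5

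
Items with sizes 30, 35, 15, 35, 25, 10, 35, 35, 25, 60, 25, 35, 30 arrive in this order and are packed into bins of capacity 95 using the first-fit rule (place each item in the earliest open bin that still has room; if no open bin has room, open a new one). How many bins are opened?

5

  30 → bin 1 (new)  [load 30/95]
  35 → bin 1  [load 65/95]
  15 → bin 1  [load 80/95]
  35 → bin 2 (new)  [load 35/95]
  25 → bin 2  [load 60/95]
  10 → bin 1  [load 90/95]
  35 → bin 2  [load 95/95]
  35 → bin 3 (new)  [load 35/95]
  25 → bin 3  [load 60/95]
  60 → bin 4 (new)  [load 60/95]
  25 → bin 3  [load 85/95]
  35 → bin 4  [load 95/95]
  30 → bin 5 (new)  [load 30/95]
5 bins opened.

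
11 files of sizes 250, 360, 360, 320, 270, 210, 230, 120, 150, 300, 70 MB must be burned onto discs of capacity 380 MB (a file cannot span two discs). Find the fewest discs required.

8

Total = 360 + 360 + 320 + 300 + 270 + 250 + 230 + 210 + 150 + 120 + 70 = 2640 MB.
Lower bound: ⌈2640/380⌉ = 7 discs.
Also, 8 files each exceed 190 MB, and no two of those can share a disc, so at least 8 discs are needed.
A packing using 8 discs:
  disc 1: 360 = 360
  disc 2: 360 = 360
  disc 3: 320 = 320
  disc 4: 300 + 70 = 370
  disc 5: 270 = 270
  disc 6: 250 + 120 = 370
  disc 7: 230 + 150 = 380
  disc 8: 210 = 210
This matches the lower bound, so 8 is optimal.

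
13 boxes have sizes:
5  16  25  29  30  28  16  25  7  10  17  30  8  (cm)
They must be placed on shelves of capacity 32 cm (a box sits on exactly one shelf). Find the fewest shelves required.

9

Total = 30 + 30 + 29 + 28 + 25 + 25 + 17 + 16 + 16 + 10 + 8 + 7 + 5 = 246 cm.
Lower bound: ⌈246/32⌉ = 8 shelves.
A packing using 9 shelves:
  shelf 1: 30 = 30
  shelf 2: 30 = 30
  shelf 3: 29 = 29
  shelf 4: 28 = 28
  shelf 5: 25 + 7 = 32
  shelf 6: 25 + 5 = 30
  shelf 7: 17 + 10 = 27
  shelf 8: 16 + 16 = 32
  shelf 9: 8 = 8
No arrangement into 8 shelves stays within capacity, so 9 is optimal.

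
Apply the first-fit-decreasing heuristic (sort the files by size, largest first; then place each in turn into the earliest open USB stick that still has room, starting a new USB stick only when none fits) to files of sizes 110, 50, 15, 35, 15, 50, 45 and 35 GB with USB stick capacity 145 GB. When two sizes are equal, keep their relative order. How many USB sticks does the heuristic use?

3

Sorted descending: 110, 50, 50, 45, 35, 35, 15, 15.
  110 → USB stick 1 (new)  [load 110/145]
  50 → USB stick 2 (new)  [load 50/145]
  50 → USB stick 2  [load 100/145]
  45 → USB stick 2  [load 145/145]
  35 → USB stick 1  [load 145/145]
  35 → USB stick 3 (new)  [load 35/145]
  15 → USB stick 3  [load 50/145]
  15 → USB stick 3  [load 65/145]
3 USB sticks opened.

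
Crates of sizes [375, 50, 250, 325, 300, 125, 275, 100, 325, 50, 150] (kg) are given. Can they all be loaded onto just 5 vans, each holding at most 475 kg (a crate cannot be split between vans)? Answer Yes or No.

No

Total = 2325 kg; ⌈2325/475⌉ = 5.
6 crates each exceed half the capacity and cannot share a van, forcing at least 6 vans.
At least 6 vans are required, but only 5 are allowed.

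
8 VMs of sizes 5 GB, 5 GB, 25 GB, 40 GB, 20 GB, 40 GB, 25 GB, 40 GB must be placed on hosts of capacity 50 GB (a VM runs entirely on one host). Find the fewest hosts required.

5

Total = 40 + 40 + 40 + 25 + 25 + 20 + 5 + 5 = 200 GB.
Lower bound: ⌈200/50⌉ = 4 hosts.
A packing using 5 hosts:
  host 1: 40 + 5 + 5 = 50
  host 2: 40 = 40
  host 3: 40 = 40
  host 4: 25 + 25 = 50
  host 5: 20 = 20
No arrangement into 4 hosts stays within capacity, so 5 is optimal.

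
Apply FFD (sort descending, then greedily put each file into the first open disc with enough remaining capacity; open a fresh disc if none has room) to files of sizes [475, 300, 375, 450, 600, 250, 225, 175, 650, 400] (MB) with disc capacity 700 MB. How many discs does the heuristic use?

Sorted descending: 650, 600, 475, 450, 400, 375, 300, 250, 225, 175.
  650 → disc 1 (new)  [load 650/700]
  600 → disc 2 (new)  [load 600/700]
  475 → disc 3 (new)  [load 475/700]
  450 → disc 4 (new)  [load 450/700]
  400 → disc 5 (new)  [load 400/700]
  375 → disc 6 (new)  [load 375/700]
  300 → disc 5  [load 700/700]
  250 → disc 4  [load 700/700]
  225 → disc 3  [load 700/700]
  175 → disc 6  [load 550/700]
6 discs opened.

6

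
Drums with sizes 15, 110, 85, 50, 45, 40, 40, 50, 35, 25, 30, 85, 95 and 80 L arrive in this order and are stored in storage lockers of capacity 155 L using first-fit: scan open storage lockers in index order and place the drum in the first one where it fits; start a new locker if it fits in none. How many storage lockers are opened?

7

  15 → locker 1 (new)  [load 15/155]
  110 → locker 1  [load 125/155]
  85 → locker 2 (new)  [load 85/155]
  50 → locker 2  [load 135/155]
  45 → locker 3 (new)  [load 45/155]
  40 → locker 3  [load 85/155]
  40 → locker 3  [load 125/155]
  50 → locker 4 (new)  [load 50/155]
  35 → locker 4  [load 85/155]
  25 → locker 1  [load 150/155]
  30 → locker 3  [load 155/155]
  85 → locker 5 (new)  [load 85/155]
  95 → locker 6 (new)  [load 95/155]
  80 → locker 7 (new)  [load 80/155]
7 storage lockers opened.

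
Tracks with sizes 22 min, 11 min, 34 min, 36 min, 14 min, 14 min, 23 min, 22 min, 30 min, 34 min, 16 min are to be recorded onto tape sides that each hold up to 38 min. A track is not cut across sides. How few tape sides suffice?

8

Total = 36 + 34 + 34 + 30 + 23 + 22 + 22 + 16 + 14 + 14 + 11 = 256 min.
Lower bound: ⌈256/38⌉ = 7 tape sides.
A packing using 8 tape sides:
  side 1: 36 = 36
  side 2: 34 = 34
  side 3: 34 = 34
  side 4: 30 = 30
  side 5: 23 + 14 = 37
  side 6: 22 + 16 = 38
  side 7: 22 + 14 = 36
  side 8: 11 = 11
No arrangement into 7 tape sides stays within capacity, so 8 is optimal.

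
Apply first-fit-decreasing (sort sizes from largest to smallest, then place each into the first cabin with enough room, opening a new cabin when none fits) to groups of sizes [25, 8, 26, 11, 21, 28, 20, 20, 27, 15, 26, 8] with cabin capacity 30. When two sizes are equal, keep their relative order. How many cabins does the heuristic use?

9

Sorted descending: 28, 27, 26, 26, 25, 21, 20, 20, 15, 11, 8, 8.
  28 → cabin 1 (new)  [load 28/30]
  27 → cabin 2 (new)  [load 27/30]
  26 → cabin 3 (new)  [load 26/30]
  26 → cabin 4 (new)  [load 26/30]
  25 → cabin 5 (new)  [load 25/30]
  21 → cabin 6 (new)  [load 21/30]
  20 → cabin 7 (new)  [load 20/30]
  20 → cabin 8 (new)  [load 20/30]
  15 → cabin 9 (new)  [load 15/30]
  11 → cabin 9  [load 26/30]
  8 → cabin 6  [load 29/30]
  8 → cabin 7  [load 28/30]
9 cabins opened.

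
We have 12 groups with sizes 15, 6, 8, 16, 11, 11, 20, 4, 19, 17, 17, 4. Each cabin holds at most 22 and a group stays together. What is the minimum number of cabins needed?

Total = 20 + 19 + 17 + 17 + 16 + 15 + 11 + 11 + 8 + 6 + 4 + 4 = 148.
Lower bound: ⌈148/22⌉ = 7 cabins.
A packing using 8 cabins:
  cabin 1: 20 = 20
  cabin 2: 19 = 19
  cabin 3: 17 + 4 = 21
  cabin 4: 17 + 4 = 21
  cabin 5: 16 + 6 = 22
  cabin 6: 15 = 15
  cabin 7: 11 + 11 = 22
  cabin 8: 8 = 8
No arrangement into 7 cabins stays within capacity, so 8 is optimal.

8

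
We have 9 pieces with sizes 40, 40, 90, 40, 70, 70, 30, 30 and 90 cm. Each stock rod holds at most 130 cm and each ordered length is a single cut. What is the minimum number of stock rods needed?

Total = 90 + 90 + 70 + 70 + 40 + 40 + 40 + 30 + 30 = 500 cm.
Lower bound: ⌈500/130⌉ = 4 stock rods.
A packing using 4 stock rods:
  stock rod 1: 90 + 40 = 130
  stock rod 2: 90 + 40 = 130
  stock rod 3: 70 + 40 = 110
  stock rod 4: 70 + 30 + 30 = 130
This matches the lower bound, so 4 is optimal.

4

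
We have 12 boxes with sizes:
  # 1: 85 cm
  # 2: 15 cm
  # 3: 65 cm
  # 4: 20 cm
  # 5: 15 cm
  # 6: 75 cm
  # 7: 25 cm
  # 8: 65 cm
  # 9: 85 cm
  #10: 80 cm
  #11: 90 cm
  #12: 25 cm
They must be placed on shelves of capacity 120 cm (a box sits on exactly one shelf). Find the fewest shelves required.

7

Total = 90 + 85 + 85 + 80 + 75 + 65 + 65 + 25 + 25 + 20 + 15 + 15 = 645 cm.
Lower bound: ⌈645/120⌉ = 6 shelves.
Also, 7 boxes each exceed 60 cm, and no two of those can share a shelf, so at least 7 shelves are needed.
A packing using 7 shelves:
  shelf 1: 90 + 25 = 115
  shelf 2: 85 + 25 = 110
  shelf 3: 85 + 20 + 15 = 120
  shelf 4: 80 + 15 = 95
  shelf 5: 75 = 75
  shelf 6: 65 = 65
  shelf 7: 65 = 65
This matches the lower bound, so 7 is optimal.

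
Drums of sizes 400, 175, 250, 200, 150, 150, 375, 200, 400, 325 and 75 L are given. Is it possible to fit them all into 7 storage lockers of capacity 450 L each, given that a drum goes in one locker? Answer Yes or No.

A valid assignment using 7 storage lockers:
  locker 1: 400 = 400
  locker 2: 400 = 400
  locker 3: 375 + 75 = 450
  locker 4: 325 = 325
  locker 5: 250 + 200 = 450
  locker 6: 200 + 175 = 375
  locker 7: 150 + 150 = 300
Every load is within 450 L, so 7 storage lockers suffice.

Yes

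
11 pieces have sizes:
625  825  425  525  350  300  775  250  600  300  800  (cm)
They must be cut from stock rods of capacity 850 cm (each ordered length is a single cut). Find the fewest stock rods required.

Total = 825 + 800 + 775 + 625 + 600 + 525 + 425 + 350 + 300 + 300 + 250 = 5775 cm.
Lower bound: ⌈5775/850⌉ = 7 stock rods.
A packing using 8 stock rods:
  stock rod 1: 825 = 825
  stock rod 2: 800 = 800
  stock rod 3: 775 = 775
  stock rod 4: 625 = 625
  stock rod 5: 600 + 250 = 850
  stock rod 6: 525 + 300 = 825
  stock rod 7: 425 + 350 = 775
  stock rod 8: 300 = 300
No arrangement into 7 stock rods stays within capacity, so 8 is optimal.

8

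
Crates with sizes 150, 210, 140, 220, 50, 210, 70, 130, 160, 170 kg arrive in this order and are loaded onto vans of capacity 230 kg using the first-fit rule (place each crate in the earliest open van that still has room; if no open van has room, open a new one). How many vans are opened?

8

  150 → van 1 (new)  [load 150/230]
  210 → van 2 (new)  [load 210/230]
  140 → van 3 (new)  [load 140/230]
  220 → van 4 (new)  [load 220/230]
  50 → van 1  [load 200/230]
  210 → van 5 (new)  [load 210/230]
  70 → van 3  [load 210/230]
  130 → van 6 (new)  [load 130/230]
  160 → van 7 (new)  [load 160/230]
  170 → van 8 (new)  [load 170/230]
8 vans opened.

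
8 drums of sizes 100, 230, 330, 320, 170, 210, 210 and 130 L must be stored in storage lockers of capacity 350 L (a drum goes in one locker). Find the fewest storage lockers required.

Total = 330 + 320 + 230 + 210 + 210 + 170 + 130 + 100 = 1700 L.
Lower bound: ⌈1700/350⌉ = 5 storage lockers.
A packing using 6 storage lockers:
  locker 1: 330 = 330
  locker 2: 320 = 320
  locker 3: 230 + 100 = 330
  locker 4: 210 + 130 = 340
  locker 5: 210 = 210
  locker 6: 170 = 170
No arrangement into 5 storage lockers stays within capacity, so 6 is optimal.

6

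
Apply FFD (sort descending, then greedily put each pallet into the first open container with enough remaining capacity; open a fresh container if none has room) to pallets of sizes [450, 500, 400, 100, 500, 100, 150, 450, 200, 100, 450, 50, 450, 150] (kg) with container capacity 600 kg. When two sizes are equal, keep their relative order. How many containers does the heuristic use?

7

Sorted descending: 500, 500, 450, 450, 450, 450, 400, 200, 150, 150, 100, 100, 100, 50.
  500 → container 1 (new)  [load 500/600]
  500 → container 2 (new)  [load 500/600]
  450 → container 3 (new)  [load 450/600]
  450 → container 4 (new)  [load 450/600]
  450 → container 5 (new)  [load 450/600]
  450 → container 6 (new)  [load 450/600]
  400 → container 7 (new)  [load 400/600]
  200 → container 7  [load 600/600]
  150 → container 3  [load 600/600]
  150 → container 4  [load 600/600]
  100 → container 1  [load 600/600]
  100 → container 2  [load 600/600]
  100 → container 5  [load 550/600]
  50 → container 5  [load 600/600]
7 containers opened.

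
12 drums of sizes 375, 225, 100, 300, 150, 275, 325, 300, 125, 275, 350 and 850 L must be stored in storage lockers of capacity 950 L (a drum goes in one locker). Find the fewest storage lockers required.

Total = 850 + 375 + 350 + 325 + 300 + 300 + 275 + 275 + 225 + 150 + 125 + 100 = 3650 L.
Lower bound: ⌈3650/950⌉ = 4 storage lockers.
A packing using 4 storage lockers:
  locker 1: 850 + 100 = 950
  locker 2: 375 + 350 + 225 = 950
  locker 3: 325 + 300 + 300 = 925
  locker 4: 275 + 275 + 150 + 125 = 825
This matches the lower bound, so 4 is optimal.

4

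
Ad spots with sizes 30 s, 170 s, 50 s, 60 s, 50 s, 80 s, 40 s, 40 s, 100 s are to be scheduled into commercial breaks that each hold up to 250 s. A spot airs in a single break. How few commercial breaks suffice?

3

Total = 170 + 100 + 80 + 60 + 50 + 50 + 40 + 40 + 30 = 620 s.
Lower bound: ⌈620/250⌉ = 3 commercial breaks.
A packing using 3 commercial breaks:
  break 1: 170 + 80 = 250
  break 2: 100 + 60 + 50 + 40 = 250
  break 3: 50 + 40 + 30 = 120
This matches the lower bound, so 3 is optimal.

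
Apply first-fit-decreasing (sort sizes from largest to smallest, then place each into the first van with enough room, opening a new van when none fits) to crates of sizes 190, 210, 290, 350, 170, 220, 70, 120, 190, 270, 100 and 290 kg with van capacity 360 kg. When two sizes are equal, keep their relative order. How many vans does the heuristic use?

8

Sorted descending: 350, 290, 290, 270, 220, 210, 190, 190, 170, 120, 100, 70.
  350 → van 1 (new)  [load 350/360]
  290 → van 2 (new)  [load 290/360]
  290 → van 3 (new)  [load 290/360]
  270 → van 4 (new)  [load 270/360]
  220 → van 5 (new)  [load 220/360]
  210 → van 6 (new)  [load 210/360]
  190 → van 7 (new)  [load 190/360]
  190 → van 8 (new)  [load 190/360]
  170 → van 7  [load 360/360]
  120 → van 5  [load 340/360]
  100 → van 6  [load 310/360]
  70 → van 2  [load 360/360]
8 vans opened.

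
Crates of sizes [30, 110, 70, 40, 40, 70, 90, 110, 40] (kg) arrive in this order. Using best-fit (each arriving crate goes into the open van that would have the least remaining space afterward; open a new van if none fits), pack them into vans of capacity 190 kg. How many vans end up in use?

4

  30 → van 1 (new)  [load 30/190]
  110 → van 1  [load 140/190]
  70 → van 2 (new)  [load 70/190]
  40 → van 1  [load 180/190]
  40 → van 2  [load 110/190]
  70 → van 2  [load 180/190]
  90 → van 3 (new)  [load 90/190]
  110 → van 4 (new)  [load 110/190]
  40 → van 4  [load 150/190]
4 vans opened.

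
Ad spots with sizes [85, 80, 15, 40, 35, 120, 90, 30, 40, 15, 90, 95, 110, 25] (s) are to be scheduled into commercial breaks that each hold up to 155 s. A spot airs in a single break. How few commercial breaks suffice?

Total = 120 + 110 + 95 + 90 + 90 + 85 + 80 + 40 + 40 + 35 + 30 + 25 + 15 + 15 = 870 s.
Lower bound: ⌈870/155⌉ = 6 commercial breaks.
Also, 7 ad spots each exceed 155/2 s, and no two of those can share a break, so at least 7 commercial breaks are needed.
A packing using 7 commercial breaks:
  break 1: 120 + 35 = 155
  break 2: 110 + 40 = 150
  break 3: 95 + 40 + 15 = 150
  break 4: 90 + 30 + 25 = 145
  break 5: 90 + 15 = 105
  break 6: 85 = 85
  break 7: 80 = 80
This matches the lower bound, so 7 is optimal.

7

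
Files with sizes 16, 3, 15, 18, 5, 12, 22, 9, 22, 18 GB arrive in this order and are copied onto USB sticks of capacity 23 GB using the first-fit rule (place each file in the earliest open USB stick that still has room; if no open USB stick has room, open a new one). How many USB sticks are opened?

7

  16 → USB stick 1 (new)  [load 16/23]
  3 → USB stick 1  [load 19/23]
  15 → USB stick 2 (new)  [load 15/23]
  18 → USB stick 3 (new)  [load 18/23]
  5 → USB stick 2  [load 20/23]
  12 → USB stick 4 (new)  [load 12/23]
  22 → USB stick 5 (new)  [load 22/23]
  9 → USB stick 4  [load 21/23]
  22 → USB stick 6 (new)  [load 22/23]
  18 → USB stick 7 (new)  [load 18/23]
7 USB sticks opened.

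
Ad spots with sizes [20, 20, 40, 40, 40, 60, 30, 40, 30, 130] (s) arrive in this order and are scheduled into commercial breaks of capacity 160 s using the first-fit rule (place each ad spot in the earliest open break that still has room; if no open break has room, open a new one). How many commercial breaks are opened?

3

  20 → break 1 (new)  [load 20/160]
  20 → break 1  [load 40/160]
  40 → break 1  [load 80/160]
  40 → break 1  [load 120/160]
  40 → break 1  [load 160/160]
  60 → break 2 (new)  [load 60/160]
  30 → break 2  [load 90/160]
  40 → break 2  [load 130/160]
  30 → break 2  [load 160/160]
  130 → break 3 (new)  [load 130/160]
3 commercial breaks opened.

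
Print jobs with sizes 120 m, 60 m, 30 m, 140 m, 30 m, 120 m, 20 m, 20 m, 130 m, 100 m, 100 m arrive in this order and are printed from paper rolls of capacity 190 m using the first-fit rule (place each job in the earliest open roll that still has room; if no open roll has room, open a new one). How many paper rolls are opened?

6

  120 → roll 1 (new)  [load 120/190]
  60 → roll 1  [load 180/190]
  30 → roll 2 (new)  [load 30/190]
  140 → roll 2  [load 170/190]
  30 → roll 3 (new)  [load 30/190]
  120 → roll 3  [load 150/190]
  20 → roll 2  [load 190/190]
  20 → roll 3  [load 170/190]
  130 → roll 4 (new)  [load 130/190]
  100 → roll 5 (new)  [load 100/190]
  100 → roll 6 (new)  [load 100/190]
6 paper rolls opened.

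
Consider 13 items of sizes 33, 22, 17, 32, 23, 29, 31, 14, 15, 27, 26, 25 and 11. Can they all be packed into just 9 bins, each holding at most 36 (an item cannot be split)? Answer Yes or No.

No

Total = 305; ⌈305/36⌉ = 9.
The bound of 9 does not rule out 9, but exhaustive search shows no assignment into 9 bins of capacity 36 exists — the minimum is 10.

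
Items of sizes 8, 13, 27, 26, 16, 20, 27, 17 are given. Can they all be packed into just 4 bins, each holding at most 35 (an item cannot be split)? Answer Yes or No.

No

Total = 154; ⌈154/35⌉ = 5.
At least 5 bins are required, but only 4 are allowed.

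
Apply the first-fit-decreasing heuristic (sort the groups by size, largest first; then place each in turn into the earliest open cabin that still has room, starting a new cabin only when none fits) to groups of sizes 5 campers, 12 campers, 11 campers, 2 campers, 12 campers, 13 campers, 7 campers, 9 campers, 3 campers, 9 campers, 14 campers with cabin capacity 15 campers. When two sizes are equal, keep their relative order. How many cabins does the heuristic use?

8

Sorted descending: 14, 13, 12, 12, 11, 9, 9, 7, 5, 3, 2.
  14 → cabin 1 (new)  [load 14/15]
  13 → cabin 2 (new)  [load 13/15]
  12 → cabin 3 (new)  [load 12/15]
  12 → cabin 4 (new)  [load 12/15]
  11 → cabin 5 (new)  [load 11/15]
  9 → cabin 6 (new)  [load 9/15]
  9 → cabin 7 (new)  [load 9/15]
  7 → cabin 8 (new)  [load 7/15]
  5 → cabin 6  [load 14/15]
  3 → cabin 3  [load 15/15]
  2 → cabin 2  [load 15/15]
8 cabins opened.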